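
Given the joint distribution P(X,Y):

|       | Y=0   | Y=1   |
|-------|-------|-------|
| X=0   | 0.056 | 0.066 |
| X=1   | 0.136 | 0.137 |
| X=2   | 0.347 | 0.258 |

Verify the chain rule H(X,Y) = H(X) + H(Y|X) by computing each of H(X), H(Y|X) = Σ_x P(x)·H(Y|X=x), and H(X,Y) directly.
H(X) = 1.3202 bits, H(Y|X) = 0.9899 bits, H(X,Y) = 2.3102 bits

Marginal of X (row sums):
  P(X=0) = 0.056 + 0.066 = 0.122
  P(X=1) = 0.136 + 0.137 = 0.273
  P(X=2) = 0.347 + 0.258 = 0.605
H(X) = -[0.122·log₂(0.122) + 0.273·log₂(0.273) + 0.605·log₂(0.605)]
  = 0.37028 + 0.51134 + 0.43862 = 1.3202 bits

H(Y|X) = Σ_x P(x)·H(Y|X=x):
  X=0: P(X=0) = 0.122, P(Y|X=0) = (28/61, 33/61) → H(Y|X=0) = 0.99515
  X=1: P(X=1) = 0.273, P(Y|X=1) = (136/273, 137/273) → H(Y|X=1) = 0.99999
  X=2: P(X=2) = 0.605, P(Y|X=2) = (347/605, 258/605) → H(Y|X=2) = 0.98433
H(Y|X) = 0.122·0.99515 + 0.273·0.99999 + 0.605·0.98433 = 0.9899 bits

H(X,Y) = -Σ_{x,y} P(x,y) log₂ P(x,y). Per-cell terms -P(x,y)·log₂P(x,y):
  X=0: 0.23287, 0.25881
  X=1: 0.39145, 0.39288
  X=2: 0.52987, 0.50428
Sum of the 6 terms: H(X,Y) = 2.3102 bits

Chain rule check:
  H(X) + H(Y|X) = 1.3202 + 0.9899 = 2.3101 bits
  H(X,Y) = 2.3102 bits
✓ Chain rule verified (Δ = 0.0001 is 4-dp rounding noise: each of the three values was rounded independently).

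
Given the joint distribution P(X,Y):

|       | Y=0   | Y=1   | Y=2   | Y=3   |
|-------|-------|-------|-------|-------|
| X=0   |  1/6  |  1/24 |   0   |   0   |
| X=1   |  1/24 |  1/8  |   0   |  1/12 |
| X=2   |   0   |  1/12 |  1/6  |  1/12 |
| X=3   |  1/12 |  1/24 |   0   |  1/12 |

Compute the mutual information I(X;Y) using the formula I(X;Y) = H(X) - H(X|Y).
0.6355 bits

I(X;Y) = H(X) - H(X|Y)

Marginal of X (row sums):
  P(X=0) = 1/6 + 1/24 + 0 + 0 = 5/24
  P(X=1) = 1/24 + 1/8 + 0 + 1/12 = 1/4
  P(X=2) = 0 + 1/12 + 1/6 + 1/12 = 1/3
  P(X=3) = 1/12 + 1/24 + 0 + 1/12 = 5/24
H(X) = -[(5/24)·log₂(5/24) + (1/4)·log₂(1/4) + (1/3)·log₂(1/3) + (5/24)·log₂(5/24)]
  = 0.471466 + 0.500000 + 0.528321 + 0.471466 = 1.97125 bits

Marginal of Y (column sums):
  P(Y=0) = 1/6 + 1/24 + 0 + 1/12 = 7/24
  P(Y=1) = 1/24 + 1/8 + 1/12 + 1/24 = 7/24
  P(Y=2) = 0 + 0 + 1/6 + 0 = 1/6
  P(Y=3) = 0 + 1/12 + 1/12 + 1/12 = 1/4
H(X|Y) = Σ_y P(y)·H(X|Y=y):
  Y=0: P(Y=0) = 7/24, P(X|Y=0) = (4/7, 1/7, 0, 2/7) → H(X|Y=0) = 1.378783
  Y=1: P(Y=1) = 7/24, P(X|Y=1) = (1/7, 3/7, 2/7, 1/7) → H(X|Y=1) = 1.842371
  Y=2: P(Y=2) = 1/6, P(X|Y=2) = (0, 0, 1, 0) → H(X|Y=2) = 0.000000
  Y=3: P(Y=3) = 1/4, P(X|Y=3) = (0, 1/3, 1/3, 1/3) → H(X|Y=3) = 1.584963
H(X|Y) = (7/24)·1.378783 + (7/24)·1.842371 + (1/6)·0.000000 + (1/4)·1.584963 = 1.33574 bits

I(X;Y) = H(X) - H(X|Y) = 1.97125 - 1.33574 = 0.6355 bits

Cross-check via I(X;Y) = H(X) + H(Y) - H(X,Y): computing H(Y) from the column sums and H(X,Y) from the 16 cells in the same way gives H(Y) = 1.96776 bits and H(X,Y) = 3.30351 bits, so
I(X;Y) = 1.97125 + 1.96776 - 3.30351 = 0.6355 bits ✓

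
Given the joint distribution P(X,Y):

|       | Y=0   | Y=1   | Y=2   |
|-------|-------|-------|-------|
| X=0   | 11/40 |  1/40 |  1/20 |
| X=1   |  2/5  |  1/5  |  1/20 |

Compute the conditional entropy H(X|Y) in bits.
0.8714 bits

H(X|Y) = H(X,Y) - H(Y)

H(X,Y) = -Σ_{x,y} P(x,y) log₂ P(x,y). Per-cell terms -P(x,y)·log₂P(x,y):
  X=0: 0.512187, 0.133048, 0.216096
  X=1: 0.528771, 0.464386, 0.216096
Sum of the 6 terms: H(X,Y) = 2.07058 bits

Marginal of Y (column sums):
  P(Y=0) = 11/40 + 2/5 = 27/40
  P(Y=1) = 1/40 + 1/5 = 9/40
  P(Y=2) = 1/20 + 1/20 = 1/10
H(Y) = -[(27/40)·log₂(27/40) + (9/40)·log₂(9/40) + (1/10)·log₂(1/10)]
  = 0.382752 + 0.484201 + 0.332193 = 1.19915 bits

H(X|Y) = H(X,Y) - H(Y) = 2.07058 - 1.19915 = 0.8714 bits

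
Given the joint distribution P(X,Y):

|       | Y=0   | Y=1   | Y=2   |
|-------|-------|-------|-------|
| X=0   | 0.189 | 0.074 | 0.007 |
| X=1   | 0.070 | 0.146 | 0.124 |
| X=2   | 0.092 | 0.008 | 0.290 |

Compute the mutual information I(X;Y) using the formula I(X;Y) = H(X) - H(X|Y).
0.3910 bits

I(X;Y) = H(X) - H(X|Y)

Marginal of X (row sums):
  P(X=0) = 0.189 + 0.074 + 0.007 = 0.270
  P(X=1) = 0.070 + 0.146 + 0.124 = 0.340
  P(X=2) = 0.092 + 0.008 + 0.290 = 0.390
H(X) = -[0.270·log₂(0.270) + 0.340·log₂(0.340) + 0.390·log₂(0.390)]
  = 0.5100 + 0.5292 + 0.5298 = 1.5690 bits

Marginal of Y (column sums):
  P(Y=0) = 0.189 + 0.070 + 0.092 = 0.351
  P(Y=1) = 0.074 + 0.146 + 0.008 = 0.228
  P(Y=2) = 0.007 + 0.124 + 0.290 = 0.421
H(X|Y) = Σ_y P(y)·H(X|Y=y):
  Y=0: P(Y=0) = 0.351, P(X|Y=0) = (7/13, 70/351, 92/351) → H(X|Y=0) = 1.4511
  Y=1: P(Y=1) = 0.228, P(X|Y=1) = (37/114, 73/114, 2/57) → H(X|Y=1) = 1.1083
  Y=2: P(Y=2) = 0.421, P(X|Y=2) = (7/421, 124/421, 290/421) → H(X|Y=2) = 0.9881
H(X|Y) = 0.351·1.4511 + 0.228·1.1083 + 0.421·0.9881 = 1.1780 bits

I(X;Y) = H(X) - H(X|Y) = 1.5690 - 1.1780 = 0.3910 bits

Cross-check via I(X;Y) = H(X) + H(Y) - H(X,Y): computing H(Y) from the column sums and H(X,Y) from the 9 cells in the same way gives H(Y) = 1.5419 bits and H(X,Y) = 2.7199 bits, so
I(X;Y) = 1.5690 + 1.5419 - 2.7199 = 0.3910 bits ✓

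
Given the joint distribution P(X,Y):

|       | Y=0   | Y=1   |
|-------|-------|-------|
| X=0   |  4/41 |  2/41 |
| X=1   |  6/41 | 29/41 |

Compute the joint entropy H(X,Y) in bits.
1.2992 bits

H(X,Y) = -Σ_{x,y} P(x,y) log₂ P(x,y). Per-cell terms -P(x,y)·log₂P(x,y):
  X=0: 0.32757, 0.21256
  X=1: 0.40574, 0.35336
Sum of the 4 terms: H(X,Y) = 1.2992 bits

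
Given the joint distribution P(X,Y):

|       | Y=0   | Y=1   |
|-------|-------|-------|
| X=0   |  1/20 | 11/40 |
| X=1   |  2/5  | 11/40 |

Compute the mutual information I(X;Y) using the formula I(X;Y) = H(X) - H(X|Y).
0.1333 bits

I(X;Y) = H(X) - H(X|Y)

Marginal of X (row sums):
  P(X=0) = 1/20 + 11/40 = 13/40
  P(X=1) = 2/5 + 11/40 = 27/40
H(X) = -[(13/40)·log₂(13/40) + (27/40)·log₂(27/40)]
  = 0.526984 + 0.382752 = 0.90974 bits

Marginal of Y (column sums):
  P(Y=0) = 1/20 + 2/5 = 9/20
  P(Y=1) = 11/40 + 11/40 = 11/20
H(X|Y) = Σ_y P(y)·H(X|Y=y):
  Y=0: P(Y=0) = 9/20, P(X|Y=0) = (1/9, 8/9) → H(X|Y=0) = 0.503258
  Y=1: P(Y=1) = 11/20, P(X|Y=1) = (1/2, 1/2) → H(X|Y=1) = 1.000000
H(X|Y) = (9/20)·0.503258 + (11/20)·1.000000 = 0.77647 bits

I(X;Y) = H(X) - H(X|Y) = 0.90974 - 0.77647 = 0.1333 bits

Cross-check via I(X;Y) = H(X) + H(Y) - H(X,Y): computing H(Y) from the column sums and H(X,Y) from the 4 cells in the same way gives H(Y) = 0.99277 bits and H(X,Y) = 1.76924 bits, so
I(X;Y) = 0.90974 + 0.99277 - 1.76924 = 0.1333 bits ✓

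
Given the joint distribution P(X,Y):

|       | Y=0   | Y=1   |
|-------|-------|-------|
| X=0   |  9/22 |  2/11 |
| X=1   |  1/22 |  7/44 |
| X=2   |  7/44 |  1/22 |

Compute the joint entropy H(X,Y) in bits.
2.2239 bits

H(X,Y) = -Σ_{x,y} P(x,y) log₂ P(x,y). Per-cell terms -P(x,y)·log₂P(x,y):
  X=0: 0.5275, 0.4472
  X=1: 0.2027, 0.4219
  X=2: 0.4219, 0.2027
Sum of the 6 terms: H(X,Y) = 2.2239 bits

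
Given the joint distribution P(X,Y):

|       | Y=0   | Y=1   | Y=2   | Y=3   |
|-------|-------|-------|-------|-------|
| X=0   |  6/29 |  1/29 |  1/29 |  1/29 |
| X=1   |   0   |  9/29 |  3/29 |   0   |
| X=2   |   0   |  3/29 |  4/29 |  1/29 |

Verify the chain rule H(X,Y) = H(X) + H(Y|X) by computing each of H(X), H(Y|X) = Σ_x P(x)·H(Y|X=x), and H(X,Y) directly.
H(X) = 1.5632 bits, H(Y|X) = 1.1724 bits, H(X,Y) = 2.7356 bits

Marginal of X (row sums):
  P(X=0) = 6/29 + 1/29 + 1/29 + 1/29 = 9/29
  P(X=1) = 0 + 9/29 + 3/29 + 0 = 12/29
  P(X=2) = 0 + 3/29 + 4/29 + 1/29 = 8/29
H(X) = -[(9/29)·log₂(9/29) + (12/29)·log₂(12/29) + (8/29)·log₂(8/29)]
  = 0.5239 + 0.5268 + 0.5125 = 1.5632 bits

H(Y|X) = Σ_x P(x)·H(Y|X=x):
  X=0: P(X=0) = 9/29, P(Y|X=0) = (2/3, 1/9, 1/9, 1/9) → H(Y|X=0) = 1.4466
  X=1: P(X=1) = 12/29, P(Y|X=1) = (0, 3/4, 1/4, 0) → H(Y|X=1) = 0.8113
  X=2: P(X=2) = 8/29, P(Y|X=2) = (0, 3/8, 1/2, 1/8) → H(Y|X=2) = 1.4056
H(Y|X) = (9/29)·1.4466 + (12/29)·0.8113 + (8/29)·1.4056 = 1.1724 bits

H(X,Y) = -Σ_{x,y} P(x,y) log₂ P(x,y). Per-cell terms -P(x,y)·log₂P(x,y):
  X=0: 0.4703, 0.1675, 0.1675, 0.1675
  X=1: 0.0000, 0.5239, 0.3386, 0.0000
  X=2: 0.0000, 0.3386, 0.3942, 0.1675
  (cells with P = 0 contribute 0)
Sum of the 12 terms: H(X,Y) = 2.7356 bits

Chain rule check:
  H(X) + H(Y|X) = 1.5632 + 1.1724 = 2.7356 bits
  H(X,Y) = 2.7356 bits
✓ Chain rule verified.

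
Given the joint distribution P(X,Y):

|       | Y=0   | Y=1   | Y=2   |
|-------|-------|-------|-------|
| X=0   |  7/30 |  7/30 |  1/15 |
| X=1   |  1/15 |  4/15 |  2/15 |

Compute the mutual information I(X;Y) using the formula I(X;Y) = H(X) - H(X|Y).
0.0855 bits

I(X;Y) = H(X) - H(X|Y)

Marginal of X (row sums):
  P(X=0) = 7/30 + 7/30 + 1/15 = 8/15
  P(X=1) = 1/15 + 4/15 + 2/15 = 7/15
H(X) = -[(8/15)·log₂(8/15) + (7/15)·log₂(7/15)]
  = 0.4837 + 0.5131 = 0.9968 bits

Marginal of Y (column sums):
  P(Y=0) = 7/30 + 1/15 = 3/10
  P(Y=1) = 7/30 + 4/15 = 1/2
  P(Y=2) = 1/15 + 2/15 = 1/5
H(X|Y) = Σ_y P(y)·H(X|Y=y):
  Y=0: P(Y=0) = 3/10, P(X|Y=0) = (7/9, 2/9) → H(X|Y=0) = 0.7642
  Y=1: P(Y=1) = 1/2, P(X|Y=1) = (7/15, 8/15) → H(X|Y=1) = 0.9968
  Y=2: P(Y=2) = 1/5, P(X|Y=2) = (1/3, 2/3) → H(X|Y=2) = 0.9183
H(X|Y) = (3/10)·0.7642 + (1/2)·0.9968 + (1/5)·0.9183 = 0.9113 bits

I(X;Y) = H(X) - H(X|Y) = 0.9968 - 0.9113 = 0.0855 bits

Cross-check via I(X;Y) = H(X) + H(Y) - H(X,Y): computing H(Y) from the column sums and H(X,Y) from the 6 cells in the same way gives H(Y) = 1.4855 bits and H(X,Y) = 2.3968 bits, so
I(X;Y) = 0.9968 + 1.4855 - 2.3968 = 0.0855 bits ✓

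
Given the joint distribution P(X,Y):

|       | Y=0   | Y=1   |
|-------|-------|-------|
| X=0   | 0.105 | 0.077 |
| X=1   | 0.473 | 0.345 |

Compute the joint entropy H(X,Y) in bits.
1.6668 bits

H(X,Y) = -Σ_{x,y} P(x,y) log₂ P(x,y). Per-cell terms -P(x,y)·log₂P(x,y):
  X=0: 0.3414, 0.2848
  X=1: 0.5109, 0.5297
Sum of the 4 terms: H(X,Y) = 1.6668 bits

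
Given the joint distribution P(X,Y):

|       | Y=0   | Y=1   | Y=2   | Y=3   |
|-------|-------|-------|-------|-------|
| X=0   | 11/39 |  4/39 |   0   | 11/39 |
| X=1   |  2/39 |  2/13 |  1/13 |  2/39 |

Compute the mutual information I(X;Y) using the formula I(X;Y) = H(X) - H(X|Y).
0.2564 bits

I(X;Y) = H(X) - H(X|Y)

Marginal of X (row sums):
  P(X=0) = 11/39 + 4/39 + 0 + 11/39 = 2/3
  P(X=1) = 2/39 + 2/13 + 1/13 + 2/39 = 1/3
H(X) = -[(2/3)·log₂(2/3) + (1/3)·log₂(1/3)]
  = 0.3900 + 0.5283 = 0.9183 bits

Marginal of Y (column sums):
  P(Y=0) = 11/39 + 2/39 = 1/3
  P(Y=1) = 4/39 + 2/13 = 10/39
  P(Y=2) = 0 + 1/13 = 1/13
  P(Y=3) = 11/39 + 2/39 = 1/3
H(X|Y) = Σ_y P(y)·H(X|Y=y):
  Y=0: P(Y=0) = 1/3, P(X|Y=0) = (11/13, 2/13) → H(X|Y=0) = 0.6194
  Y=1: P(Y=1) = 10/39, P(X|Y=1) = (2/5, 3/5) → H(X|Y=1) = 0.9710
  Y=2: P(Y=2) = 1/13, P(X|Y=2) = (0, 1) → H(X|Y=2) = 0.0000
  Y=3: P(Y=3) = 1/3, P(X|Y=3) = (11/13, 2/13) → H(X|Y=3) = 0.6194
H(X|Y) = (1/3)·0.6194 + (10/39)·0.9710 + (1/13)·0.0000 + (1/3)·0.6194 = 0.6619 bits

I(X;Y) = H(X) - H(X|Y) = 0.9183 - 0.6619 = 0.2564 bits

Cross-check via I(X;Y) = H(X) + H(Y) - H(X,Y): computing H(Y) from the column sums and H(X,Y) from the 8 cells in the same way gives H(Y) = 1.8447 bits and H(X,Y) = 2.5066 bits, so
I(X;Y) = 0.9183 + 1.8447 - 2.5066 = 0.2564 bits ✓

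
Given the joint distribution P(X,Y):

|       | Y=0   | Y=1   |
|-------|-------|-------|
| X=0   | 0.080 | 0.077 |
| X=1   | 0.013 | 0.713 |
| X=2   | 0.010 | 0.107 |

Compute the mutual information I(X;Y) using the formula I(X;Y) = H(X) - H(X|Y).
0.1782 bits

I(X;Y) = H(X) - H(X|Y)

Marginal of X (row sums):
  P(X=0) = 0.080 + 0.077 = 0.157
  P(X=1) = 0.013 + 0.713 = 0.726
  P(X=2) = 0.010 + 0.107 = 0.117
H(X) = -[0.157·log₂(0.157) + 0.726·log₂(0.726) + 0.117·log₂(0.117)]
  = 0.419373 + 0.335382 + 0.362164 = 1.11692 bits

Marginal of Y (column sums):
  P(Y=0) = 0.080 + 0.013 + 0.010 = 0.103
  P(Y=1) = 0.077 + 0.713 + 0.107 = 0.897
H(X|Y) = Σ_y P(y)·H(X|Y=y):
  Y=0: P(Y=0) = 0.103, P(X|Y=0) = (80/103, 13/103, 10/103) → H(X|Y=0) = 0.986702
  Y=1: P(Y=1) = 0.897, P(X|Y=1) = (77/897, 31/39, 107/897) → H(X|Y=1) = 0.933244
H(X|Y) = 0.103·0.986702 + 0.897·0.933244 = 0.93875 bits

I(X;Y) = H(X) - H(X|Y) = 1.11692 - 0.93875 = 0.1782 bits

Cross-check via I(X;Y) = H(X) + H(Y) - H(X,Y): computing H(Y) from the column sums and H(X,Y) from the 6 cells in the same way gives H(Y) = 0.47843 bits and H(X,Y) = 1.41718 bits, so
I(X;Y) = 1.11692 + 0.47843 - 1.41718 = 0.1782 bits ✓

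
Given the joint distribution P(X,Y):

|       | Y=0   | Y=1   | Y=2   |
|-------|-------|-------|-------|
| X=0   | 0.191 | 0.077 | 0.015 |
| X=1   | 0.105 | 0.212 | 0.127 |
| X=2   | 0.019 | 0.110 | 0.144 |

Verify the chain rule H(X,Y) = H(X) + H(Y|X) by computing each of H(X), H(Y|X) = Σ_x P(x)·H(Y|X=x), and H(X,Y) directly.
H(X) = 1.5468 bits, H(Y|X) = 1.3405 bits, H(X,Y) = 2.8873 bits

Marginal of X (row sums):
  P(X=0) = 0.191 + 0.077 + 0.015 = 0.283
  P(X=1) = 0.105 + 0.212 + 0.127 = 0.444
  P(X=2) = 0.019 + 0.110 + 0.144 = 0.273
H(X) = -[0.283·log₂(0.283) + 0.444·log₂(0.444) + 0.273·log₂(0.273)]
  = 0.51538 + 0.52009 + 0.51134 = 1.5468 bits

H(Y|X) = Σ_x P(x)·H(Y|X=x):
  X=0: P(X=0) = 0.283, P(Y|X=0) = (191/283, 77/283, 15/283) → H(Y|X=0) = 1.11839
  X=1: P(X=1) = 0.444, P(Y|X=1) = (35/148, 53/111, 127/444) → H(Y|X=1) = 1.51766
  X=2: P(X=2) = 0.273, P(Y|X=2) = (19/273, 110/273, 48/91) → H(Y|X=2) = 1.28276
H(Y|X) = 0.283·1.11839 + 0.444·1.51766 + 0.273·1.28276 = 1.3405 bits

H(X,Y) = -Σ_{x,y} P(x,y) log₂ P(x,y). Per-cell terms -P(x,y)·log₂P(x,y):
  X=0: 0.45618, 0.28482, 0.09088
  X=1: 0.34141, 0.47443, 0.37809
  X=2: 0.10864, 0.35029, 0.40260
Sum of the 9 terms: H(X,Y) = 2.8873 bits

Chain rule check:
  H(X) + H(Y|X) = 1.5468 + 1.3405 = 2.8873 bits
  H(X,Y) = 2.8873 bits
✓ Chain rule verified.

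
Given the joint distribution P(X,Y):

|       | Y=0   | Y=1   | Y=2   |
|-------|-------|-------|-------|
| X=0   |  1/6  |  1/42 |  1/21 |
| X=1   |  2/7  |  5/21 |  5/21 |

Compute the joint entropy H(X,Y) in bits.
2.2707 bits

H(X,Y) = -Σ_{x,y} P(x,y) log₂ P(x,y). Per-cell terms -P(x,y)·log₂P(x,y):
  X=0: 0.43083, 0.12839, 0.20916
  X=1: 0.51639, 0.49295, 0.49295
Sum of the 6 terms: H(X,Y) = 2.2707 bits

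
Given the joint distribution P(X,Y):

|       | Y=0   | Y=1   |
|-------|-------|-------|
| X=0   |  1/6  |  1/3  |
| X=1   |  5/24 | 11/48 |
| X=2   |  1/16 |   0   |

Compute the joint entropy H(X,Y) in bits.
2.1677 bits

H(X,Y) = -Σ_{x,y} P(x,y) log₂ P(x,y). Per-cell terms -P(x,y)·log₂P(x,y):
  X=0: 0.4308, 0.5283
  X=1: 0.4715, 0.4871
  X=2: 0.2500, 0.0000
  (cells with P = 0 contribute 0)
Sum of the 6 terms: H(X,Y) = 2.1677 bits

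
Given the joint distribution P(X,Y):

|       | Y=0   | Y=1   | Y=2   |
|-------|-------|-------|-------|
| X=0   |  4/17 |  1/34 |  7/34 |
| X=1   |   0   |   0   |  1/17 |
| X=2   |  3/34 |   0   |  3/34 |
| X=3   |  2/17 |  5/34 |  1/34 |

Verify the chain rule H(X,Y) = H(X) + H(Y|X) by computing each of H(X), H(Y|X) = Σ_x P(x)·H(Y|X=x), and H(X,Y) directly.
H(X) = 1.7131 bits, H(Y|X) = 1.1752 bits, H(X,Y) = 2.8883 bits

Marginal of X (row sums):
  P(X=0) = 4/17 + 1/34 + 7/34 = 8/17
  P(X=1) = 0 + 0 + 1/17 = 1/17
  P(X=2) = 3/34 + 0 + 3/34 = 3/17
  P(X=3) = 2/17 + 5/34 + 1/34 = 5/17
H(X) = -[(8/17)·log₂(8/17) + (1/17)·log₂(1/17) + (3/17)·log₂(3/17) + (5/17)·log₂(5/17)]
  = 0.51175 + 0.24044 + 0.44162 + 0.51927 = 1.7131 bits

H(Y|X) = Σ_x P(x)·H(Y|X=x):
  X=0: P(X=0) = 8/17, P(Y|X=0) = (1/2, 1/16, 7/16) → H(Y|X=0) = 1.27178
  X=1: P(X=1) = 1/17, P(Y|X=1) = (0, 0, 1) → H(Y|X=1) = 0.00000
  X=2: P(X=2) = 3/17, P(Y|X=2) = (1/2, 0, 1/2) → H(Y|X=2) = 1.00000
  X=3: P(X=3) = 5/17, P(Y|X=3) = (2/5, 1/2, 1/10) → H(Y|X=3) = 1.36096
H(Y|X) = (8/17)·1.27178 + (1/17)·0.00000 + (3/17)·1.00000 + (5/17)·1.36096 = 1.1752 bits

H(X,Y) = -Σ_{x,y} P(x,y) log₂ P(x,y). Per-cell terms -P(x,y)·log₂P(x,y):
  X=0: 0.49117, 0.14963, 0.46943
  X=1: 0.00000, 0.00000, 0.24044
  X=2: 0.30904, 0.00000, 0.30904
  X=3: 0.36323, 0.40670, 0.14963
  (cells with P = 0 contribute 0)
Sum of the 12 terms: H(X,Y) = 2.8883 bits

Chain rule check:
  H(X) + H(Y|X) = 1.7131 + 1.1752 = 2.8883 bits
  H(X,Y) = 2.8883 bits
✓ Chain rule verified.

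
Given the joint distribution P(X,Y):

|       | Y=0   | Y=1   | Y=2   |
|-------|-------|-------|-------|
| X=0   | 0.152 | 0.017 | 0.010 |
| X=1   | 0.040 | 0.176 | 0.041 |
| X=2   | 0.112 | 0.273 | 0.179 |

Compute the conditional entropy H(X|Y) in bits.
1.1814 bits

H(X|Y) = H(X,Y) - H(Y)

H(X,Y) = -Σ_{x,y} P(x,y) log₂ P(x,y). Per-cell terms -P(x,y)·log₂P(x,y):
  X=0: 0.41311, 0.09993, 0.06644
  X=1: 0.18575, 0.44112, 0.18894
  X=2: 0.35374, 0.51134, 0.44427
Sum of the 9 terms: H(X,Y) = 2.7046 bits

Marginal of Y (column sums):
  P(Y=0) = 0.152 + 0.040 + 0.112 = 0.304
  P(Y=1) = 0.017 + 0.176 + 0.273 = 0.466
  P(Y=2) = 0.010 + 0.041 + 0.179 = 0.230
H(Y) = -[0.304·log₂(0.304) + 0.466·log₂(0.466) + 0.230·log₂(0.230)]
  = 0.52223 + 0.51334 + 0.48767 = 1.5232 bits

H(X|Y) = H(X,Y) - H(Y) = 2.7046 - 1.5232 = 1.1814 bits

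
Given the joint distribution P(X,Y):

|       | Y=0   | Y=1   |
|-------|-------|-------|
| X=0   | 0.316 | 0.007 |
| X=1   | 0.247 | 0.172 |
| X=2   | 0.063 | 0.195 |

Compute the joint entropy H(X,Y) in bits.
2.2216 bits

H(X,Y) = -Σ_{x,y} P(x,y) log₂ P(x,y). Per-cell terms -P(x,y)·log₂P(x,y):
  X=0: 0.5252, 0.0501
  X=1: 0.4983, 0.4368
  X=2: 0.2513, 0.4599
Sum of the 6 terms: H(X,Y) = 2.2216 bits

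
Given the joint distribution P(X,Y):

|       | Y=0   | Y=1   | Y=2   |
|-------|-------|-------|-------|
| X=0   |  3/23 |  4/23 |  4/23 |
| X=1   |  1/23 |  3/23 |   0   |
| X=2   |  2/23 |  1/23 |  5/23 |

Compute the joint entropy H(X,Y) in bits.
2.8227 bits

H(X,Y) = -Σ_{x,y} P(x,y) log₂ P(x,y). Per-cell terms -P(x,y)·log₂P(x,y):
  X=0: 0.38330, 0.43888, 0.43888
  X=1: 0.19668, 0.38330, 0.00000
  X=2: 0.30640, 0.19668, 0.47862
  (cells with P = 0 contribute 0)
Sum of the 9 terms: H(X,Y) = 2.8227 bits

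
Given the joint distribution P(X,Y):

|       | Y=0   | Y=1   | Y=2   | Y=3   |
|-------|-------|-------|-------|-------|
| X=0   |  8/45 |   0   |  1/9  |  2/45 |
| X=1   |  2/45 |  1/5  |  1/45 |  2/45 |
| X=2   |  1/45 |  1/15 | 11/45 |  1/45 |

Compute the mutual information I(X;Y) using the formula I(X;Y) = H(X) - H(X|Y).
0.4890 bits

I(X;Y) = H(X) - H(X|Y)

Marginal of X (row sums):
  P(X=0) = 8/45 + 0 + 1/9 + 2/45 = 1/3
  P(X=1) = 2/45 + 1/5 + 1/45 + 2/45 = 14/45
  P(X=2) = 1/45 + 1/15 + 11/45 + 1/45 = 16/45
H(X) = -[(1/3)·log₂(1/3) + (14/45)·log₂(14/45) + (16/45)·log₂(16/45)]
  = 0.5283 + 0.5241 + 0.5304 = 1.5828 bits

Marginal of Y (column sums):
  P(Y=0) = 8/45 + 2/45 + 1/45 = 11/45
  P(Y=1) = 0 + 1/5 + 1/15 = 4/15
  P(Y=2) = 1/9 + 1/45 + 11/45 = 17/45
  P(Y=3) = 2/45 + 2/45 + 1/45 = 1/9
H(X|Y) = Σ_y P(y)·H(X|Y=y):
  Y=0: P(Y=0) = 11/45, P(X|Y=0) = (8/11, 2/11, 1/11) → H(X|Y=0) = 1.0958
  Y=1: P(Y=1) = 4/15, P(X|Y=1) = (0, 3/4, 1/4) → H(X|Y=1) = 0.8113
  Y=2: P(Y=2) = 17/45, P(X|Y=2) = (5/17, 1/17, 11/17) → H(X|Y=2) = 1.1661
  Y=3: P(Y=3) = 1/9, P(X|Y=3) = (2/5, 2/5, 1/5) → H(X|Y=3) = 1.5219
H(X|Y) = (11/45)·1.0958 + (4/15)·0.8113 + (17/45)·1.1661 + (1/9)·1.5219 = 1.0938 bits

I(X;Y) = H(X) - H(X|Y) = 1.5828 - 1.0938 = 0.4890 bits

Cross-check via I(X;Y) = H(X) + H(Y) - H(X,Y): computing H(Y) from the column sums and H(X,Y) from the 12 cells in the same way gives H(Y) = 1.8881 bits and H(X,Y) = 2.9819 bits, so
I(X;Y) = 1.5828 + 1.8881 - 2.9819 = 0.4890 bits ✓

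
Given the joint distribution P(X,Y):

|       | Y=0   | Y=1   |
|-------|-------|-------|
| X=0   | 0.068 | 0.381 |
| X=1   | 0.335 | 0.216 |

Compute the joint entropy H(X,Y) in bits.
1.8002 bits

H(X,Y) = -Σ_{x,y} P(x,y) log₂ P(x,y). Per-cell terms -P(x,y)·log₂P(x,y):
  X=0: 0.26373, 0.53040
  X=1: 0.52855, 0.47755
Sum of the 4 terms: H(X,Y) = 1.8002 bits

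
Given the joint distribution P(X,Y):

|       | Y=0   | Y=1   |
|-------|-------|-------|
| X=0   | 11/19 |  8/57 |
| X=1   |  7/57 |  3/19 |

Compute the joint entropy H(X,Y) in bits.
1.6461 bits

H(X,Y) = -Σ_{x,y} P(x,y) log₂ P(x,y). Per-cell terms -P(x,y)·log₂P(x,y):
  X=0: 0.45650, 0.39760
  X=1: 0.37156, 0.42047
Sum of the 4 terms: H(X,Y) = 1.6461 bits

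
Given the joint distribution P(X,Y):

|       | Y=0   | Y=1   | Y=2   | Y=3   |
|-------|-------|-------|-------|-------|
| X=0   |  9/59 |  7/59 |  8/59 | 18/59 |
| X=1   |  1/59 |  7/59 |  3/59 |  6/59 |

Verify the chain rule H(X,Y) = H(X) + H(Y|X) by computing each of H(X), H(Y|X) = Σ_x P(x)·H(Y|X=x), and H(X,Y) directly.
H(X) = 0.8663 bits, H(Y|X) = 1.8442 bits, H(X,Y) = 2.7105 bits

Marginal of X (row sums):
  P(X=0) = 9/59 + 7/59 + 8/59 + 18/59 = 42/59
  P(X=1) = 1/59 + 7/59 + 3/59 + 6/59 = 17/59
H(X) = -[(42/59)·log₂(42/59) + (17/59)·log₂(17/59)]
  = 0.34905 + 0.51726 = 0.8663 bits

H(Y|X) = Σ_x P(x)·H(Y|X=x):
  X=0: P(X=0) = 42/59, P(Y|X=0) = (3/14, 1/6, 4/21, 3/7) → H(Y|X=0) = 1.88662
  X=1: P(X=1) = 17/59, P(Y|X=1) = (1/17, 7/17, 3/17, 6/17) → H(Y|X=1) = 1.73945
H(Y|X) = (42/59)·1.88662 + (17/59)·1.73945 = 1.8442 bits

H(X,Y) = -Σ_{x,y} P(x,y) log₂ P(x,y). Per-cell terms -P(x,y)·log₂P(x,y):
  X=0: 0.41380, 0.36486, 0.39087, 0.52252
  X=1: 0.09971, 0.36486, 0.21853, 0.33536
Sum of the 8 terms: H(X,Y) = 2.7105 bits

Chain rule check:
  H(X) + H(Y|X) = 0.8663 + 1.8442 = 2.7105 bits
  H(X,Y) = 2.7105 bits
✓ Chain rule verified.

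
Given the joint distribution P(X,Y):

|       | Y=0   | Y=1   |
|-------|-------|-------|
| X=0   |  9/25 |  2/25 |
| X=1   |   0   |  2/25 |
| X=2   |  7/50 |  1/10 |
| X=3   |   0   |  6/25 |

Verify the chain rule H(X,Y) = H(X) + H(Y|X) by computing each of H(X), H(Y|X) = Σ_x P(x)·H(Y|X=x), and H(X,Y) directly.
H(X) = 1.8009 bits, H(Y|X) = 0.5361 bits, H(X,Y) = 2.3371 bits

Marginal of X (row sums):
  P(X=0) = 9/25 + 2/25 = 11/25
  P(X=1) = 0 + 2/25 = 2/25
  P(X=2) = 7/50 + 1/10 = 6/25
  P(X=3) = 0 + 6/25 = 6/25
H(X) = -[(11/25)·log₂(11/25) + (2/25)·log₂(2/25) + (6/25)·log₂(6/25) + (6/25)·log₂(6/25)]
  = 0.52115 + 0.29151 + 0.49413 + 0.49413 = 1.8009 bits

H(Y|X) = Σ_x P(x)·H(Y|X=x):
  X=0: P(X=0) = 11/25, P(Y|X=0) = (9/11, 2/11) → H(Y|X=0) = 0.68404
  X=1: P(X=1) = 2/25, P(Y|X=1) = (0, 1) → H(Y|X=1) = 0.00000
  X=2: P(X=2) = 6/25, P(Y|X=2) = (7/12, 5/12) → H(Y|X=2) = 0.97987
  X=3: P(X=3) = 6/25, P(Y|X=3) = (0, 1) → H(Y|X=3) = 0.00000
H(Y|X) = (11/25)·0.68404 + (2/25)·0.00000 + (6/25)·0.97987 + (6/25)·0.00000 = 0.5361 bits

H(X,Y) = -Σ_{x,y} P(x,y) log₂ P(x,y). Per-cell terms -P(x,y)·log₂P(x,y):
  X=0: 0.53062, 0.29151
  X=1: 0.00000, 0.29151
  X=2: 0.39711, 0.33219
  X=3: 0.00000, 0.49413
  (cells with P = 0 contribute 0)
Sum of the 8 terms: H(X,Y) = 2.3371 bits

Chain rule check:
  H(X) + H(Y|X) = 1.8009 + 0.5361 = 2.3370 bits
  H(X,Y) = 2.3371 bits
✓ Chain rule verified (Δ = 0.0001 is 4-dp rounding noise: each of the three values was rounded independently).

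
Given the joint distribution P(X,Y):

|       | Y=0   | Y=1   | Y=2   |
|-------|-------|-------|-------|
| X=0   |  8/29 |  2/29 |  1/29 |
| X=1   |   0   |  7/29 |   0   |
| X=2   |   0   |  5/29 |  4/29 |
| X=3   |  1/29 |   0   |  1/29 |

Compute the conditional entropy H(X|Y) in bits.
1.1062 bits

H(X|Y) = H(X,Y) - H(Y)

H(X,Y) = -Σ_{x,y} P(x,y) log₂ P(x,y). Per-cell terms -P(x,y)·log₂P(x,y):
  X=0: 0.5125, 0.2661, 0.1675
  X=1: 0.0000, 0.4950, 0.0000
  X=2: 0.0000, 0.4373, 0.3942
  X=3: 0.1675, 0.0000, 0.1675
  (cells with P = 0 contribute 0)
Sum of the 12 terms: H(X,Y) = 2.6076 bits

Marginal of Y (column sums):
  P(Y=0) = 8/29 + 0 + 0 + 1/29 = 9/29
  P(Y=1) = 2/29 + 7/29 + 5/29 + 0 = 14/29
  P(Y=2) = 1/29 + 0 + 4/29 + 1/29 = 6/29
H(Y) = -[(9/29)·log₂(9/29) + (14/29)·log₂(14/29) + (6/29)·log₂(6/29)]
  = 0.5239 + 0.5072 + 0.4703 = 1.5014 bits

H(X|Y) = H(X,Y) - H(Y) = 2.6076 - 1.5014 = 1.1062 bits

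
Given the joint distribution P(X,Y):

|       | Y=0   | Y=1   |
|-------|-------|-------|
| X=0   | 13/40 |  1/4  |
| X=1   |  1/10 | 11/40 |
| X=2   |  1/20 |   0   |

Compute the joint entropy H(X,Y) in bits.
2.0875 bits

H(X,Y) = -Σ_{x,y} P(x,y) log₂ P(x,y). Per-cell terms -P(x,y)·log₂P(x,y):
  X=0: 0.5270, 0.5000
  X=1: 0.3322, 0.5122
  X=2: 0.2161, 0.0000
  (cells with P = 0 contribute 0)
Sum of the 6 terms: H(X,Y) = 2.0875 bits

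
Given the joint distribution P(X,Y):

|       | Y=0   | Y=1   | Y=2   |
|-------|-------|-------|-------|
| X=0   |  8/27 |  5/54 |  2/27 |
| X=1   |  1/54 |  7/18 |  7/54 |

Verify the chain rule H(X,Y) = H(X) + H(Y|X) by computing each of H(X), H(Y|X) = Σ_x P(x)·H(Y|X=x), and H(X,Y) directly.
H(X) = 0.9960 bits, H(Y|X) = 1.1385 bits, H(X,Y) = 2.1345 bits

Marginal of X (row sums):
  P(X=0) = 8/27 + 5/54 + 2/27 = 25/54
  P(X=1) = 1/54 + 7/18 + 7/54 = 29/54
H(X) = -[(25/54)·log₂(25/54) + (29/54)·log₂(29/54)]
  = 0.51437 + 0.48167 = 0.9960 bits

H(Y|X) = Σ_x P(x)·H(Y|X=x):
  X=0: P(X=0) = 25/54, P(Y|X=0) = (16/25, 1/5, 4/25) → H(Y|X=0) = 1.29947
  X=1: P(X=1) = 29/54, P(Y|X=1) = (1/29, 21/29, 7/29) → H(Y|X=1) = 0.99970
H(Y|X) = (25/54)·1.29947 + (29/54)·0.99970 = 1.1385 bits

H(X,Y) = -Σ_{x,y} P(x,y) log₂ P(x,y). Per-cell terms -P(x,y)·log₂P(x,y):
  X=0: 0.51997, 0.31787, 0.27814
  X=1: 0.10657, 0.52989, 0.38209
Sum of the 6 terms: H(X,Y) = 2.1345 bits

Chain rule check:
  H(X) + H(Y|X) = 0.9960 + 1.1385 = 2.1345 bits
  H(X,Y) = 2.1345 bits
✓ Chain rule verified.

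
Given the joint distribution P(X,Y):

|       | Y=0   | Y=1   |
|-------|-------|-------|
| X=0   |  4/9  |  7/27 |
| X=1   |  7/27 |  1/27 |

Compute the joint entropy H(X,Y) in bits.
1.7059 bits

H(X,Y) = -Σ_{x,y} P(x,y) log₂ P(x,y). Per-cell terms -P(x,y)·log₂P(x,y):
  X=0: 0.5200, 0.5049
  X=1: 0.5049, 0.1761
Sum of the 4 terms: H(X,Y) = 1.7059 bits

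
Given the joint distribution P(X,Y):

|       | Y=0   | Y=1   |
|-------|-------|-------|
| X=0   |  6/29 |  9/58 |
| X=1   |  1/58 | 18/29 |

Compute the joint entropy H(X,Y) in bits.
1.4155 bits

H(X,Y) = -Σ_{x,y} P(x,y) log₂ P(x,y). Per-cell terms -P(x,y)·log₂P(x,y):
  X=0: 0.4703, 0.4171
  X=1: 0.1010, 0.4271
Sum of the 4 terms: H(X,Y) = 1.4155 bits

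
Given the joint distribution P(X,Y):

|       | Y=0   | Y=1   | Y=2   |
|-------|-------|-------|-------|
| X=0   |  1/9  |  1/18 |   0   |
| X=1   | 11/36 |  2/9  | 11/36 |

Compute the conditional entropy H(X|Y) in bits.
0.5491 bits

H(X|Y) = H(X,Y) - H(Y)

H(X,Y) = -Σ_{x,y} P(x,y) log₂ P(x,y). Per-cell terms -P(x,y)·log₂P(x,y):
  X=0: 0.35221389, 0.23166250, 0.00000000
  X=1: 0.52265076, 0.48220556, 0.52265076
  (cells with P = 0 contribute 0)
Sum of the 6 terms: H(X,Y) = 2.1113835 bits

Marginal of Y (column sums):
  P(Y=0) = 1/9 + 11/36 = 5/12
  P(Y=1) = 1/18 + 2/9 = 5/18
  P(Y=2) = 0 + 11/36 = 11/36
H(Y) = -[(5/12)·log₂(5/12) + (5/18)·log₂(5/18) + (11/36)·log₂(11/36)]
  = 0.52626434 + 0.51333247 + 0.52265076 = 1.5622476 bits

H(X|Y) = H(X,Y) - H(Y) = 2.1113835 - 1.5622476 = 0.5491 bits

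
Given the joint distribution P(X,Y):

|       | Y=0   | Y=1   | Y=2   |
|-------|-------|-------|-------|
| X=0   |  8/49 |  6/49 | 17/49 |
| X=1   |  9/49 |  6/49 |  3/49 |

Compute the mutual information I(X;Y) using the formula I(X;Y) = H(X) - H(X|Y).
0.1087 bits

I(X;Y) = H(X) - H(X|Y)

Marginal of X (row sums):
  P(X=0) = 8/49 + 6/49 + 17/49 = 31/49
  P(X=1) = 9/49 + 6/49 + 3/49 = 18/49
H(X) = -[(31/49)·log₂(31/49) + (18/49)·log₂(18/49)]
  = 0.4179 + 0.5307 = 0.9486 bits

Marginal of Y (column sums):
  P(Y=0) = 8/49 + 9/49 = 17/49
  P(Y=1) = 6/49 + 6/49 = 12/49
  P(Y=2) = 17/49 + 3/49 = 20/49
H(X|Y) = Σ_y P(y)·H(X|Y=y):
  Y=0: P(Y=0) = 17/49, P(X|Y=0) = (8/17, 9/17) → H(X|Y=0) = 0.9975
  Y=1: P(Y=1) = 12/49, P(X|Y=1) = (1/2, 1/2) → H(X|Y=1) = 1.0000
  Y=2: P(Y=2) = 20/49, P(X|Y=2) = (17/20, 3/20) → H(X|Y=2) = 0.6098
H(X|Y) = (17/49)·0.9975 + (12/49)·1.0000 + (20/49)·0.6098 = 0.8399 bits

I(X;Y) = H(X) - H(X|Y) = 0.9486 - 0.8399 = 0.1087 bits

Cross-check via I(X;Y) = H(X) + H(Y) - H(X,Y): computing H(Y) from the column sums and H(X,Y) from the 6 cells in the same way gives H(Y) = 1.5546 bits and H(X,Y) = 2.3945 bits, so
I(X;Y) = 0.9486 + 1.5546 - 2.3945 = 0.1087 bits ✓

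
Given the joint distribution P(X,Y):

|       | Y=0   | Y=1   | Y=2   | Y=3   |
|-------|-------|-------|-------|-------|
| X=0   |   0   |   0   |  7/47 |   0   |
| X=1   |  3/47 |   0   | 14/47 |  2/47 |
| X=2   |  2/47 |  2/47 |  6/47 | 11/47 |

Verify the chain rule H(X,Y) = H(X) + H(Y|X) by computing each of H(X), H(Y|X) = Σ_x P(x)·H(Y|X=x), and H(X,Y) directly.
H(X) = 1.4567 bits, H(Y|X) = 1.1772 bits, H(X,Y) = 2.6339 bits

Marginal of X (row sums):
  P(X=0) = 0 + 0 + 7/47 + 0 = 7/47
  P(X=1) = 3/47 + 0 + 14/47 + 2/47 = 19/47
  P(X=2) = 2/47 + 2/47 + 6/47 + 11/47 = 21/47
H(X) = -[(7/47)·log₂(7/47) + (19/47)·log₂(19/47) + (21/47)·log₂(21/47)]
  = 0.40916 + 0.52822 + 0.51931 = 1.4567 bits

H(Y|X) = Σ_x P(x)·H(Y|X=x):
  X=0: P(X=0) = 7/47, P(Y|X=0) = (0, 0, 1, 0) → H(Y|X=0) = 0.00000
  X=1: P(X=1) = 19/47, P(Y|X=1) = (3/19, 0, 14/19, 2/19) → H(Y|X=1) = 1.08699
  X=2: P(X=2) = 21/47, P(Y|X=2) = (2/21, 2/21, 2/7, 11/21) → H(Y|X=2) = 1.65120
H(Y|X) = (7/47)·0.00000 + (19/47)·1.08699 + (21/47)·1.65120 = 1.1772 bits

H(X,Y) = -Σ_{x,y} P(x,y) log₂ P(x,y). Per-cell terms -P(x,y)·log₂P(x,y):
  X=0: 0.00000, 0.00000, 0.40916, 0.00000
  X=1: 0.25338, 0.00000, 0.52045, 0.19381
  X=2: 0.19381, 0.19381, 0.37910, 0.49036
  (cells with P = 0 contribute 0)
Sum of the 12 terms: H(X,Y) = 2.6339 bits

Chain rule check:
  H(X) + H(Y|X) = 1.4567 + 1.1772 = 2.6339 bits
  H(X,Y) = 2.6339 bits
✓ Chain rule verified.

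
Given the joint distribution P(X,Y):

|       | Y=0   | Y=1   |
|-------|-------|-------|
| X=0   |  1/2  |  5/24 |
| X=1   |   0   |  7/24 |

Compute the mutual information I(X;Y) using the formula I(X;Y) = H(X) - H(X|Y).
0.3809 bits

I(X;Y) = H(X) - H(X|Y)

Marginal of X (row sums):
  P(X=0) = 1/2 + 5/24 = 17/24
  P(X=1) = 0 + 7/24 = 7/24
H(X) = -[(17/24)·log₂(17/24) + (7/24)·log₂(7/24)]
  = 0.3523956 + 0.5184689 = 0.8708645 bits

Marginal of Y (column sums):
  P(Y=0) = 1/2 + 0 = 1/2
  P(Y=1) = 5/24 + 7/24 = 1/2
H(X|Y) = Σ_y P(y)·H(X|Y=y):
  Y=0: P(Y=0) = 1/2, P(X|Y=0) = (1, 0) → H(X|Y=0) = 0.0000000
  Y=1: P(Y=1) = 1/2, P(X|Y=1) = (5/12, 7/12) → H(X|Y=1) = 0.9798688
H(X|Y) = (1/2)·0.0000000 + (1/2)·0.9798688 = 0.4899344 bits

I(X;Y) = H(X) - H(X|Y) = 0.8708645 - 0.4899344 = 0.3809 bits

Cross-check via I(X;Y) = H(X) + H(Y) - H(X,Y): computing H(Y) from the column sums and H(X,Y) from the 4 cells in the same way gives H(Y) = 1.0000000 bits and H(X,Y) = 1.4899344 bits, so
I(X;Y) = 0.8708645 + 1.0000000 - 1.4899344 = 0.3809 bits ✓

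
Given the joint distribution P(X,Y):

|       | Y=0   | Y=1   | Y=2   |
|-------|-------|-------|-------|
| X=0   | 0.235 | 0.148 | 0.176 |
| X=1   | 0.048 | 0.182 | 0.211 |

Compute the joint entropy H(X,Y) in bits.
2.4713 bits

H(X,Y) = -Σ_{x,y} P(x,y) log₂ P(x,y). Per-cell terms -P(x,y)·log₂P(x,y):
  X=0: 0.4910, 0.4079, 0.4411
  X=1: 0.2103, 0.4474, 0.4736
Sum of the 6 terms: H(X,Y) = 2.4713 bits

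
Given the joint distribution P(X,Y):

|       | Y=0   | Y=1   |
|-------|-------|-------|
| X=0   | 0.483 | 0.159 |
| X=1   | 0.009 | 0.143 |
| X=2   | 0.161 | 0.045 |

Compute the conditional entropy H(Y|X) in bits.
0.7238 bits

H(Y|X) = H(X,Y) - H(X)

H(X,Y) = -Σ_{x,y} P(x,y) log₂ P(x,y). Per-cell terms -P(x,y)·log₂P(x,y):
  X=0: 0.50710, 0.42181
  X=1: 0.06116, 0.40125
  X=2: 0.42421, 0.20133
Sum of the 6 terms: H(X,Y) = 2.0169 bits

Marginal of X (row sums):
  P(X=0) = 0.483 + 0.159 = 0.642
  P(X=1) = 0.009 + 0.143 = 0.152
  P(X=2) = 0.161 + 0.045 = 0.206
H(X) = -[0.642·log₂(0.642) + 0.152·log₂(0.152) + 0.206·log₂(0.206)]
  = 0.41047 + 0.41311 + 0.46953 = 1.2931 bits

H(Y|X) = H(X,Y) - H(X) = 2.0169 - 1.2931 = 0.7238 bits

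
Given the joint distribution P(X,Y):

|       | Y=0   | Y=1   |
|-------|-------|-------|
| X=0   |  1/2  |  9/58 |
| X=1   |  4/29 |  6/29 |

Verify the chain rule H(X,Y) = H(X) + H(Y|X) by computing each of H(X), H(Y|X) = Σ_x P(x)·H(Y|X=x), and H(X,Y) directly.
H(X) = 0.9294 bits, H(Y|X) = 0.8522 bits, H(X,Y) = 1.7816 bits

Marginal of X (row sums):
  P(X=0) = 1/2 + 9/58 = 19/29
  P(X=1) = 4/29 + 6/29 = 10/29
H(X) = -[(19/29)·log₂(19/29) + (10/29)·log₂(10/29)]
  = 0.3997 + 0.5297 = 0.9294 bits

H(Y|X) = Σ_x P(x)·H(Y|X=x):
  X=0: P(X=0) = 19/29, P(Y|X=0) = (29/38, 9/38) → H(Y|X=0) = 0.7897
  X=1: P(X=1) = 10/29, P(Y|X=1) = (2/5, 3/5) → H(Y|X=1) = 0.9710
H(Y|X) = (19/29)·0.7897 + (10/29)·0.9710 = 0.8522 bits

H(X,Y) = -Σ_{x,y} P(x,y) log₂ P(x,y). Per-cell terms -P(x,y)·log₂P(x,y):
  X=0: 0.5000, 0.4171
  X=1: 0.3942, 0.4703
Sum of the 4 terms: H(X,Y) = 1.7816 bits

Chain rule check:
  H(X) + H(Y|X) = 0.9294 + 0.8522 = 1.7816 bits
  H(X,Y) = 1.7816 bits
✓ Chain rule verified.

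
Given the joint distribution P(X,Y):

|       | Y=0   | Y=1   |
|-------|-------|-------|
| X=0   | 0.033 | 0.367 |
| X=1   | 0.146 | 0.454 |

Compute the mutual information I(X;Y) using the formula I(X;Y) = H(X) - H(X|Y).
0.0332 bits

I(X;Y) = H(X) - H(X|Y)

Marginal of X (row sums):
  P(X=0) = 0.033 + 0.367 = 0.400
  P(X=1) = 0.146 + 0.454 = 0.600
H(X) = -[0.400·log₂(0.400) + 0.600·log₂(0.600)]
  = 0.52877 + 0.44218 = 0.97095 bits

Marginal of Y (column sums):
  P(Y=0) = 0.033 + 0.146 = 0.179
  P(Y=1) = 0.367 + 0.454 = 0.821
H(X|Y) = Σ_y P(y)·H(X|Y=y):
  Y=0: P(Y=0) = 0.179, P(X|Y=0) = (33/179, 146/179) → H(X|Y=0) = 0.68952
  Y=1: P(Y=1) = 0.821, P(X|Y=1) = (367/821, 454/821) → H(X|Y=1) = 0.99188
H(X|Y) = 0.179·0.68952 + 0.821·0.99188 = 0.93776 bits

I(X;Y) = H(X) - H(X|Y) = 0.97095 - 0.93776 = 0.0332 bits

Cross-check via I(X;Y) = H(X) + H(Y) - H(X,Y): computing H(Y) from the column sums and H(X,Y) from the 4 cells in the same way gives H(Y) = 0.67788 bits and H(X,Y) = 1.61565 bits, so
I(X;Y) = 0.97095 + 0.67788 - 1.61565 = 0.0332 bits ✓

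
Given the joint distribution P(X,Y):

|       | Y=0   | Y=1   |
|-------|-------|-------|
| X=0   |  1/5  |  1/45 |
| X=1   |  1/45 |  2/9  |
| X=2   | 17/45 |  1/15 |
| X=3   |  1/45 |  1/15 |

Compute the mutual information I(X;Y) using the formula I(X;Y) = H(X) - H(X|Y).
0.4016 bits

I(X;Y) = H(X) - H(X|Y)

Marginal of X (row sums):
  P(X=0) = 1/5 + 1/45 = 2/9
  P(X=1) = 1/45 + 2/9 = 11/45
  P(X=2) = 17/45 + 1/15 = 4/9
  P(X=3) = 1/45 + 1/15 = 4/45
H(X) = -[(2/9)·log₂(2/9) + (11/45)·log₂(11/45) + (4/9)·log₂(4/9) + (4/45)·log₂(4/45)]
  = 0.4822056 + 0.4968141 + 0.5199667 + 0.3103869 = 1.8093733 bits

Marginal of Y (column sums):
  P(Y=0) = 1/5 + 1/45 + 17/45 + 1/45 = 28/45
  P(Y=1) = 1/45 + 2/9 + 1/15 + 1/15 = 17/45
H(X|Y) = Σ_y P(y)·H(X|Y=y):
  Y=0: P(Y=0) = 28/45, P(X|Y=0) = (9/28, 1/28, 17/28, 1/28) → H(X|Y=0) = 1.3067766
  Y=1: P(Y=1) = 17/45, P(X|Y=1) = (1/17, 10/17, 3/17, 3/17) → H(X|Y=1) = 1.5739890
H(X|Y) = (28/45)·1.3067766 + (17/45)·1.5739890 = 1.4077235 bits

I(X;Y) = H(X) - H(X|Y) = 1.8093733 - 1.4077235 = 0.4016 bits

Cross-check via I(X;Y) = H(X) + H(Y) - H(X,Y): computing H(Y) from the column sums and H(X,Y) from the 8 cells in the same way gives H(Y) = 0.9564574 bits and H(X,Y) = 2.3641809 bits, so
I(X;Y) = 1.8093733 + 0.9564574 - 2.3641809 = 0.4016 bits ✓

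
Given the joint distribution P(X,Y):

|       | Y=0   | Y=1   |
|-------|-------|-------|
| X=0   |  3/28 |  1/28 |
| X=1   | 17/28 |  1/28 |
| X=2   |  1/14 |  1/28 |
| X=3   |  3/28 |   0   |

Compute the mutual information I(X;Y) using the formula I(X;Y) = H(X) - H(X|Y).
0.0780 bits

I(X;Y) = H(X) - H(X|Y)

Marginal of X (row sums):
  P(X=0) = 3/28 + 1/28 = 1/7
  P(X=1) = 17/28 + 1/28 = 9/14
  P(X=2) = 1/14 + 1/28 = 3/28
  P(X=3) = 3/28 + 0 = 3/28
H(X) = -[(1/7)·log₂(1/7) + (9/14)·log₂(9/14) + (3/28)·log₂(3/28) + (3/28)·log₂(3/28)]
  = 0.401051 + 0.409776 + 0.345256 + 0.345256 = 1.50134 bits

Marginal of Y (column sums):
  P(Y=0) = 3/28 + 17/28 + 1/14 + 3/28 = 25/28
  P(Y=1) = 1/28 + 1/28 + 1/28 + 0 = 3/28
H(X|Y) = Σ_y P(y)·H(X|Y=y):
  Y=0: P(Y=0) = 25/28, P(X|Y=0) = (3/25, 17/25, 2/25, 3/25) → H(X|Y=0) = 1.403990
  Y=1: P(Y=1) = 3/28, P(X|Y=1) = (1/3, 1/3, 1/3, 0) → H(X|Y=1) = 1.584963
H(X|Y) = (25/28)·1.403990 + (3/28)·1.584963 = 1.42338 bits

I(X;Y) = H(X) - H(X|Y) = 1.50134 - 1.42338 = 0.0780 bits

Cross-check via I(X;Y) = H(X) + H(Y) - H(X,Y): computing H(Y) from the column sums and H(X,Y) from the 8 cells in the same way gives H(Y) = 0.49124 bits and H(X,Y) = 1.91462 bits, so
I(X;Y) = 1.50134 + 0.49124 - 1.91462 = 0.0780 bits ✓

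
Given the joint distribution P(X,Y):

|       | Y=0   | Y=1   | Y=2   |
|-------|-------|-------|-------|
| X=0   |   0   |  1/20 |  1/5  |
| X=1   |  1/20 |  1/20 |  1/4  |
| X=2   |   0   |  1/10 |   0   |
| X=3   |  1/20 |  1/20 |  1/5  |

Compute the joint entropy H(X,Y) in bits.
2.8414 bits

H(X,Y) = -Σ_{x,y} P(x,y) log₂ P(x,y). Per-cell terms -P(x,y)·log₂P(x,y):
  X=0: 0.000000, 0.216096, 0.464386
  X=1: 0.216096, 0.216096, 0.500000
  X=2: 0.000000, 0.332193, 0.000000
  X=3: 0.216096, 0.216096, 0.464386
  (cells with P = 0 contribute 0)
Sum of the 12 terms: H(X,Y) = 2.8414 bits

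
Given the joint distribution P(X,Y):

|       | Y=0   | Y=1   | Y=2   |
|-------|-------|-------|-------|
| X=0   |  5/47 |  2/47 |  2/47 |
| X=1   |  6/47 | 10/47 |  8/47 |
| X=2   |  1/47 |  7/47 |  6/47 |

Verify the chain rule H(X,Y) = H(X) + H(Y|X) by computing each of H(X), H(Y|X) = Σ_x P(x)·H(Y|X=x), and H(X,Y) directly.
H(X) = 1.4722 bits, H(Y|X) = 1.4547 bits, H(X,Y) = 2.9269 bits

Marginal of X (row sums):
  P(X=0) = 5/47 + 2/47 + 2/47 = 9/47
  P(X=1) = 6/47 + 10/47 + 8/47 = 24/47
  P(X=2) = 1/47 + 7/47 + 6/47 = 14/47
H(X) = -[(9/47)·log₂(9/47) + (24/47)·log₂(24/47) + (14/47)·log₂(14/47)]
  = 0.4566 + 0.4951 + 0.5205 = 1.4722 bits

H(Y|X) = Σ_x P(x)·H(Y|X=x):
  X=0: P(X=0) = 9/47, P(Y|X=0) = (5/9, 2/9, 2/9) → H(Y|X=0) = 1.4355
  X=1: P(X=1) = 24/47, P(Y|X=1) = (1/4, 5/12, 1/3) → H(Y|X=1) = 1.5546
  X=2: P(X=2) = 14/47, P(Y|X=2) = (1/14, 1/2, 3/7) → H(Y|X=2) = 1.2958
H(Y|X) = (9/47)·1.4355 + (24/47)·1.5546 + (14/47)·1.2958 = 1.4547 bits

H(X,Y) = -Σ_{x,y} P(x,y) log₂ P(x,y). Per-cell terms -P(x,y)·log₂P(x,y):
  X=0: 0.3439, 0.1938, 0.1938
  X=1: 0.3791, 0.4750, 0.4348
  X=2: 0.1182, 0.4092, 0.3791
Sum of the 9 terms: H(X,Y) = 2.9269 bits

Chain rule check:
  H(X) + H(Y|X) = 1.4722 + 1.4547 = 2.9269 bits
  H(X,Y) = 2.9269 bits
✓ Chain rule verified.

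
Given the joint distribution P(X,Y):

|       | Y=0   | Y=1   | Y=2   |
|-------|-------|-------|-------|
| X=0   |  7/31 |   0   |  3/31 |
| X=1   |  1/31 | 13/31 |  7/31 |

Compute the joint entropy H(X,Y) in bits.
1.9812 bits

H(X,Y) = -Σ_{x,y} P(x,y) log₂ P(x,y). Per-cell terms -P(x,y)·log₂P(x,y):
  X=0: 0.48477, 0.00000, 0.32605
  X=1: 0.15981, 0.52577, 0.48477
  (cells with P = 0 contribute 0)
Sum of the 6 terms: H(X,Y) = 1.9812 bits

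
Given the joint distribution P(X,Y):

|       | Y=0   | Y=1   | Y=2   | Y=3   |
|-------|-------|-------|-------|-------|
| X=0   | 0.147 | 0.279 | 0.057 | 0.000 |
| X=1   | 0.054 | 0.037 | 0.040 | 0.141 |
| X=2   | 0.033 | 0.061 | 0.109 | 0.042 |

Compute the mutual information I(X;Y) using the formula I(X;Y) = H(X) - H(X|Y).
0.3611 bits

I(X;Y) = H(X) - H(X|Y)

Marginal of X (row sums):
  P(X=0) = 0.147 + 0.279 + 0.057 + 0.000 = 0.483
  P(X=1) = 0.054 + 0.037 + 0.040 + 0.141 = 0.272
  P(X=2) = 0.033 + 0.061 + 0.109 + 0.042 = 0.245
H(X) = -[0.483·log₂(0.483) + 0.272·log₂(0.272) + 0.245·log₂(0.245)]
  = 0.5071 + 0.5109 + 0.4971 = 1.5151 bits

Marginal of Y (column sums):
  P(Y=0) = 0.147 + 0.054 + 0.033 = 0.234
  P(Y=1) = 0.279 + 0.037 + 0.061 = 0.377
  P(Y=2) = 0.057 + 0.040 + 0.109 = 0.206
  P(Y=3) = 0.000 + 0.141 + 0.042 = 0.183
H(X|Y) = Σ_y P(y)·H(X|Y=y):
  Y=0: P(Y=0) = 0.234, P(X|Y=0) = (49/78, 3/13, 11/78) → H(X|Y=0) = 1.3081
  Y=1: P(Y=1) = 0.377, P(X|Y=1) = (279/377, 37/377, 61/377) → H(X|Y=1) = 1.0753
  Y=2: P(Y=2) = 0.206, P(X|Y=2) = (57/206, 20/103, 109/206) → H(X|Y=2) = 1.4579
  Y=3: P(Y=3) = 0.183, P(X|Y=3) = (0, 47/61, 14/61) → H(X|Y=3) = 0.7772
H(X|Y) = 0.234·1.3081 + 0.377·1.0753 + 0.206·1.4579 + 0.183·0.7772 = 1.1540 bits

I(X;Y) = H(X) - H(X|Y) = 1.5151 - 1.1540 = 0.3611 bits

Cross-check via I(X;Y) = H(X) + H(Y) - H(X,Y): computing H(Y) from the column sums and H(X,Y) from the 12 cells in the same way gives H(Y) = 1.9388 bits and H(X,Y) = 3.0928 bits, so
I(X;Y) = 1.5151 + 1.9388 - 3.0928 = 0.3611 bits ✓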